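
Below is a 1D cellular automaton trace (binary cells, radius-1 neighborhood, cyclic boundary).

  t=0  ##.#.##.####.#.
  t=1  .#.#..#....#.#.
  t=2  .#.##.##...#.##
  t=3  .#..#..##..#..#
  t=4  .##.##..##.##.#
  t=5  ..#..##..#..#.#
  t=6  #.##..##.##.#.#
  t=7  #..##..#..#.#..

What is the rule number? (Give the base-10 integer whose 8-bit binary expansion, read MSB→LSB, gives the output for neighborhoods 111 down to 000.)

84

  nb ###: next=.  (t=0,i=9, bit7=0)
  nb ##.: next=#  (t=0,i=1, bit6=1)
  nb #.#: next=.  (t=0,i=2, bit5=0)
  nb #..: next=#  (t=1,i=4, bit4=1)
  nb .##: next=.  (t=0,i=0, bit3=0)
  nb .#.: next=#  (t=0,i=3, bit2=1)
  nb ..#: next=.  (t=1,i=0, bit1=0)
  nb ...: next=.  (t=1,i=8, bit0=0)
  bits 01010100 = 84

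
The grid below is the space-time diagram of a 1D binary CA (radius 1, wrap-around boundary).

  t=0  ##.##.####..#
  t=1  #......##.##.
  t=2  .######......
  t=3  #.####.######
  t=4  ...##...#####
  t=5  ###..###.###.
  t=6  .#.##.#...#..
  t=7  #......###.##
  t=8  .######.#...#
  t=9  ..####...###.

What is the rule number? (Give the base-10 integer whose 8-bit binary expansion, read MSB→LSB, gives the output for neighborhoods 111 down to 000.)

147

  [7] ### => #  t=0,i=0
  [6] ##. => .  t=0,i=1
  [5] #.# => .  t=0,i=2
  [4] #.. => #  t=0,i=10
  [3] .## => .  t=0,i=3
  [2] .#. => .  t=1,i=0
  [1] ..# => #  t=0,i=11
  [0] ... => #  t=1,i=2
  bits 10010011 = 147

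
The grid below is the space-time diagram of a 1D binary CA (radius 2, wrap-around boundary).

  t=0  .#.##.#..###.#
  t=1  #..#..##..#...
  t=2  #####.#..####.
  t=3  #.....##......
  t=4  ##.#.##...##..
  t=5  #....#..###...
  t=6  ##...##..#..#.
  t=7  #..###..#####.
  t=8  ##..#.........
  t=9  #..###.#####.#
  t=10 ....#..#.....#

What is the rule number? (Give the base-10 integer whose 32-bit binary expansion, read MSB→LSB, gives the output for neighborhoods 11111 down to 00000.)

14043001

  [31] ##### => .  t=2,i=2
  [30] ####. => .  t=2,i=3
  [29] ###.# => .  t=0,i=11
  [28] ###.. => .  t=5,i=10
  [27] ##.## => .  t=2,i=13
  [26] ##.#. => .  t=0,i=5
  [25] ##..# => .  t=1,i=8
  [24] ##... => .  t=3,i=8
  [23] #.### => #  t=2,i=0
  [22] #.##. => #  t=0,i=3
  [21] #.#.# => .  t=0,i=1
  [20] #.#.. => #  t=0,i=6
  [19] #..## => .  t=0,i=8
  [18] #..#. => #  t=1,i=2
  [17] #...# => #  t=1,i=12
  [16] #.... => .  t=3,i=2
  [15] .#### => .  t=2,i=1
  [14] .###. => #  t=0,i=10
  [13] .##.# => .  t=0,i=4
  [12] .##.. => .  t=1,i=7
  [11] .#.## => .  t=0,i=2
  [10] .#.#. => #  t=0,i=0
  [9] .#..# => #  t=0,i=7
  [8] .#... => #  t=1,i=11
  [7] ..### => .  t=0,i=9
  [6] ..##. => #  t=1,i=6
  [5] ..#.# => #  t=6,i=12
  [4] ..#.. => #  t=1,i=0
  [3] ...## => #  t=3,i=5
  [2] ...#. => .  t=1,i=13
  [1] ....# => .  t=3,i=4
  [0] ..... => #  t=3,i=3
  bits 00000000110101100100011101111001 = 14043001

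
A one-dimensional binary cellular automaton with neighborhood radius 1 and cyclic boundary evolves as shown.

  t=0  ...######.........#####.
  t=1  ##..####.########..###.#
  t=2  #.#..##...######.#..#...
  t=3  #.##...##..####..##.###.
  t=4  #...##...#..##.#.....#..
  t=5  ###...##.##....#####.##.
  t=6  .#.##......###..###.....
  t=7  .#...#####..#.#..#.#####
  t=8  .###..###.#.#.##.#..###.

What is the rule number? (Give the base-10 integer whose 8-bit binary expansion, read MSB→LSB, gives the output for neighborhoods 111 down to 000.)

  ### -> #   bit 7 = 1  t=0,i=4
  ##. -> .   bit 6 = 0  t=0,i=8
  #.# -> .   bit 5 = 0  t=1,i=8
  #.. -> #   bit 4 = 1  t=0,i=9
  .## -> .   bit 3 = 0  t=0,i=3
  .#. -> #   bit 2 = 1  t=2,i=0
  ..# -> .   bit 1 = 0  t=0,i=2
  ... -> #   bit 0 = 1  t=0,i=0
  bits 10010101 = 149

149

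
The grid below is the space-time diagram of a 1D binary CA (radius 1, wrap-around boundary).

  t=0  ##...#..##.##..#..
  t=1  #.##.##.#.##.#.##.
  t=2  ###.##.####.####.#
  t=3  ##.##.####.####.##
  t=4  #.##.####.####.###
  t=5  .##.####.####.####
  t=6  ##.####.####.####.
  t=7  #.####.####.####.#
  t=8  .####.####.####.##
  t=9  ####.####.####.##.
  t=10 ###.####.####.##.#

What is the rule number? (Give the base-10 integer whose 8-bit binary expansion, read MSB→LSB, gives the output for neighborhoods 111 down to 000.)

189

  ###|#  b7=1 t=2,i=0
  ##.|.  b6=0 t=0,i=1
  #.#|#  b5=1 t=0,i=10
  #..|#  b4=1 t=0,i=2
  .##|#  b3=1 t=0,i=0
  .#.|#  b2=1 t=0,i=5
  ..#|.  b1=0 t=0,i=4
  ...|#  b0=1 t=0,i=3
  bits 10111101 = 189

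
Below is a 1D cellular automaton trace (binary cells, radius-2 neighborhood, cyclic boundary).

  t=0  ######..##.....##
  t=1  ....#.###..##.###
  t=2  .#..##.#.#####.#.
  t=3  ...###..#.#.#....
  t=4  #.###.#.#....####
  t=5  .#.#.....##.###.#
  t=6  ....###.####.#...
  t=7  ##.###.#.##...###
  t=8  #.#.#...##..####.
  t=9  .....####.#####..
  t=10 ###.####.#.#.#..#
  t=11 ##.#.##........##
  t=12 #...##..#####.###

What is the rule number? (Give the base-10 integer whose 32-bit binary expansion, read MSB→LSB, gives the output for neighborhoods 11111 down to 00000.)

  ##### -> .   bit 31 = 0  t=0,i=0
  ####. -> #   bit 30 = 1  t=0,i=4
  ###.# -> .   bit 29 = 0  t=2,i=13
  ###.. -> .   bit 28 = 0  t=0,i=5
  ##.## -> #   bit 27 = 1  t=1,i=13
  ##.#. -> .   bit 26 = 0  t=2,i=6
  ##..# -> #   bit 25 = 1  t=0,i=6
  ##... -> .   bit 24 = 0  t=0,i=10
  #.### -> .   bit 23 = 0  t=1,i=6
  #.##. -> #   bit 22 = 1  t=7,i=9
  #.#.# -> .   bit 21 = 0  t=2,i=7
  #.#.. -> .   bit 20 = 0  t=2,i=15
  #..## -> #   bit 19 = 1  t=0,i=7
  #..#. -> .   bit 18 = 0  t=2,i=0
  #...# -> #   bit 17 = 1  t=7,i=12
  #.... -> #   bit 16 = 1  t=0,i=11
  .#### -> #   bit 15 = 1  t=0,i=16
  .###. -> #   bit 14 = 1  t=1,i=7
  .##.# -> #   bit 13 = 1  t=1,i=12
  .##.. -> .   bit 12 = 0  t=0,i=9
  .#.## -> #   bit 11 = 1  t=1,i=5
  .#.#. -> .   bit 10 = 0  t=3,i=9
  .#..# -> .   bit 9 = 0  t=2,i=2
  .#... -> #   bit 8 = 1  t=3,i=13
  ..### -> #   bit 7 = 1  t=0,i=15
  ..##. -> #   bit 6 = 1  t=0,i=8
  ..#.# -> #   bit 5 = 1  t=1,i=4
  ..#.. -> .   bit 4 = 0  t=2,i=1
  ...## -> #   bit 3 = 1  t=0,i=14
  ...#. -> .   bit 2 = 0  t=1,i=3
  ....# -> .   bit 1 = 0  t=0,i=13
  ..... -> #   bit 0 = 1  t=0,i=12
  bits 01001010010010111110100111101001 = 1246489065

1246489065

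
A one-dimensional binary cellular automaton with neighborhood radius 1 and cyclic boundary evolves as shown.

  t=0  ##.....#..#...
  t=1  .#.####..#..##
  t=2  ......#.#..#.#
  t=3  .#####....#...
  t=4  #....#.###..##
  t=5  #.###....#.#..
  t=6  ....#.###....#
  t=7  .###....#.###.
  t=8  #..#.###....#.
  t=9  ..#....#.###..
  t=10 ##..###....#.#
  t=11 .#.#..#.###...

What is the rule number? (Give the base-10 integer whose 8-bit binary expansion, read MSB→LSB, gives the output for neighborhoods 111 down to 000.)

67

  ### -> .   bit 7 = 0  t=1,i=4
  ##. -> #   bit 6 = 1  t=0,i=1
  #.# -> .   bit 5 = 0  t=1,i=0
  #.. -> .   bit 4 = 0  t=0,i=2
  .## -> .   bit 3 = 0  t=0,i=0
  .#. -> .   bit 2 = 0  t=0,i=7
  ..# -> #   bit 1 = 1  t=0,i=6
  ... -> #   bit 0 = 1  t=0,i=3
  bits 01000011 = 67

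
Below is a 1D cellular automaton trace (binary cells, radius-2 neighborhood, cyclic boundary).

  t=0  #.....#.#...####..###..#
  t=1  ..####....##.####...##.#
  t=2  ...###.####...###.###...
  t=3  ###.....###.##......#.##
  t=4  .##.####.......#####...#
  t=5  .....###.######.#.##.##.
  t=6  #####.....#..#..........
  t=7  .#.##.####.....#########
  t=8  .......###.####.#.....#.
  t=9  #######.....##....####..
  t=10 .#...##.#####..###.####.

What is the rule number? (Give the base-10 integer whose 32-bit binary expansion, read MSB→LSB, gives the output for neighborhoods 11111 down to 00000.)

  [31] ##### => .  t=3,i=0
  [30] ####. => #  t=0,i=14
  [29] ###.# => .  t=2,i=5
  [28] ###.. => #  t=0,i=15
  [27] ##.## => .  t=1,i=12
  [26] ##.#. => .  t=1,i=22
  [25] ##..# => #  t=0,i=16
  [24] ##... => .  t=0,i=1
  [23] #.### => .  t=1,i=13
  [22] #.##. => .  t=3,i=12
  [21] #.#.# => .  t=5,i=16
  [20] #.#.. => .  t=0,i=8
  [19] #..## => .  t=0,i=17
  [18] #..#. => .  t=6,i=12
  [17] #...# => #  t=0,i=10
  [16] #.... => #  t=0,i=2
  [15] .#### => #  t=0,i=13
  [14] .###. => .  t=0,i=19
  [13] .##.# => .  t=1,i=11
  [12] .##.. => .  t=0,i=0
  [11] .#.## => .  t=3,i=21
  [10] .#.#. => .  t=0,i=7
  [9] .#..# => .  t=1,i=0
  [8] .#... => .  t=0,i=9
  [7] ..### => .  t=0,i=12
  [6] ..##. => #  t=0,i=23
  [5] ..#.# => .  t=0,i=6
  [4] ..#.. => .  t=6,i=10
  [3] ...## => #  t=0,i=11
  [2] ...#. => #  t=0,i=5
  [1] ....# => #  t=0,i=4
  [0] ..... => #  t=0,i=3
  bits 01010010000000111000000001001111 = 1375961167

1375961167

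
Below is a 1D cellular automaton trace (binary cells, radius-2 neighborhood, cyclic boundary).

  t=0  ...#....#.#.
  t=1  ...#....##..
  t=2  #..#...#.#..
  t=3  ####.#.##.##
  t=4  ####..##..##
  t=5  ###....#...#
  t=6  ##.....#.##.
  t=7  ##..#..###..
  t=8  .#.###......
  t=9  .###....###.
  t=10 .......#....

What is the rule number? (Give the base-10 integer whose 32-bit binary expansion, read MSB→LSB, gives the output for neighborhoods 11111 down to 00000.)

  ##### -> #   bit 31 = 1  t=3,i=0
  ####. -> #   bit 30 = 1  t=3,i=2
  ###.# -> #   bit 29 = 1  t=3,i=3
  ###.. -> .   bit 28 = 0  t=4,i=3
  ##.## -> .   bit 27 = 0  t=3,i=9
  ##.#. -> .   bit 26 = 0  t=3,i=4
  ##..# -> .   bit 25 = 0  t=4,i=4
  ##... -> .   bit 24 = 0  t=1,i=10
  #.### -> #   bit 23 = 1  t=3,i=10
  #.##. -> #   bit 22 = 1  t=3,i=7
  #.#.# -> .   bit 21 = 0  t=3,i=5
  #.#.. -> .   bit 20 = 0  t=0,i=10
  #..## -> .   bit 19 = 0  t=4,i=5
  #..#. -> #   bit 18 = 1  t=2,i=2
  #...# -> #   bit 17 = 1  t=2,i=5
  #.... -> .   bit 16 = 0  t=0,i=0
  .#### -> #   bit 15 = 1  t=3,i=11
  .###. -> .   bit 14 = 0  t=7,i=8
  .##.# -> .   bit 13 = 0  t=3,i=8
  .##.. -> #   bit 12 = 1  t=1,i=9
  .#.## -> #   bit 11 = 1  t=3,i=6
  .#.#. -> #   bit 10 = 1  t=0,i=9
  .#..# -> #   bit 9 = 1  t=2,i=1
  .#... -> .   bit 8 = 0  t=0,i=4
  ..### -> .   bit 7 = 0  t=4,i=10
  ..##. -> .   bit 6 = 0  t=1,i=8
  ..#.# -> #   bit 5 = 1  t=0,i=8
  ..#.. -> #   bit 4 = 1  t=0,i=3
  ...## -> #   bit 3 = 1  t=1,i=7
  ...#. -> .   bit 2 = 0  t=0,i=2
  ....# -> .   bit 1 = 0  t=0,i=1
  ..... -> #   bit 0 = 1  t=1,i=0
  bits 11100000110001101001111000111001 = 3771113017

3771113017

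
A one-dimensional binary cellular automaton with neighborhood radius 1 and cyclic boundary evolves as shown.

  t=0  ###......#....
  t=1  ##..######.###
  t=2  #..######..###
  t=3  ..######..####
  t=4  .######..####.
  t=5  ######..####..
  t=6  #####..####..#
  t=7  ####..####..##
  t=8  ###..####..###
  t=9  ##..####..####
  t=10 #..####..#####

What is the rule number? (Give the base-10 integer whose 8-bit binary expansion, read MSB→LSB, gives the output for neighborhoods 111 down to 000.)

  [7] ### => #  t=0,i=1
  [6] ##. => .  t=0,i=2
  [5] #.# => .  t=1,i=10
  [4] #.. => .  t=0,i=3
  [3] .## => #  t=0,i=0
  [2] .#. => #  t=0,i=9
  [1] ..# => #  t=0,i=8
  [0] ... => #  t=0,i=4
  bits 10001111 = 143

143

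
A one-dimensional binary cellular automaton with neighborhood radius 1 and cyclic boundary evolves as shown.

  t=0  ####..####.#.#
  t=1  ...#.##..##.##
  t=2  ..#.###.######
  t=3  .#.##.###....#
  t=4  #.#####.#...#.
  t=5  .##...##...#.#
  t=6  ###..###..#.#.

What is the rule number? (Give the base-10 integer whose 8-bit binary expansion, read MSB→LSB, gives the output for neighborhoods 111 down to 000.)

  [7] ### => .  t=0,i=0
  [6] ##. => #  t=0,i=3
  [5] #.# => #  t=0,i=10
  [4] #.. => .  t=0,i=4
  [3] .## => #  t=0,i=6
  [2] .#. => .  t=0,i=11
  [1] ..# => #  t=0,i=5
  [0] ... => .  t=1,i=1
  bits 01101010 = 106

106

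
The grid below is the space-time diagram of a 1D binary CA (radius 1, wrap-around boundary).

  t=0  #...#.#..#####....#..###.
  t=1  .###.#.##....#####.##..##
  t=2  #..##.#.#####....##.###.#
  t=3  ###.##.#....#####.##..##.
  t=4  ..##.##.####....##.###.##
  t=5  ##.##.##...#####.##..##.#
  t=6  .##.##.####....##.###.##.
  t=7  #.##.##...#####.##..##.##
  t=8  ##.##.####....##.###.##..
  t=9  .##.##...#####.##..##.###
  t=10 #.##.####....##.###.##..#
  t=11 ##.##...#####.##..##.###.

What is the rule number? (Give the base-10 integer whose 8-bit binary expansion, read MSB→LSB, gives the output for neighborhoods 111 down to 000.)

115

  nb ###: next=.  (t=0,i=10, bit7=0)
  nb ##.: next=#  (t=0,i=13, bit6=1)
  nb #.#: next=#  (t=0,i=5, bit5=1)
  nb #..: next=#  (t=0,i=1, bit4=1)
  nb .##: next=.  (t=0,i=9, bit3=0)
  nb .#.: next=.  (t=0,i=0, bit2=0)
  nb ..#: next=#  (t=0,i=3, bit1=1)
  nb ...: next=#  (t=0,i=2, bit0=1)
  bits 01110011 = 115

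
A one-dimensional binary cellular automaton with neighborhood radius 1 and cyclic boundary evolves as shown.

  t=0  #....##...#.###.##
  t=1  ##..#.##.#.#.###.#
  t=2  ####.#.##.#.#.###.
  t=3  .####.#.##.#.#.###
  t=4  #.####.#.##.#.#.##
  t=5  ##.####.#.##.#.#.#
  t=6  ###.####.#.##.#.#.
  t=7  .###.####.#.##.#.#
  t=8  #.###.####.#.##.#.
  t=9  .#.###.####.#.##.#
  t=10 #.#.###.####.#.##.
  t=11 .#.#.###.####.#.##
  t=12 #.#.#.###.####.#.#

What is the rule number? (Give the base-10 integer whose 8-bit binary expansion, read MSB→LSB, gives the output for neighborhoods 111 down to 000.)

  ###|#  b7=1 t=0,i=13
  ##.|#  b6=1 t=0,i=0
  #.#|#  b5=1 t=0,i=11
  #..|#  b4=1 t=0,i=1
  .##|.  b3=0 t=0,i=5
  .#.|.  b2=0 t=0,i=10
  ..#|#  b1=1 t=0,i=4
  ...|.  b0=0 t=0,i=2
  bits 11110010 = 242

242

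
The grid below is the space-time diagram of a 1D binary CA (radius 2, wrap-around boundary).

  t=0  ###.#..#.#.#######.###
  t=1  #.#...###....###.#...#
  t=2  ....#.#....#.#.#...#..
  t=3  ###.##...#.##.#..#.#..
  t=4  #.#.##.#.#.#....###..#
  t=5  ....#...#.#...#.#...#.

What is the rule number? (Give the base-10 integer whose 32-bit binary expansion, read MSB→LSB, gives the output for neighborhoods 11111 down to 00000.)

2689471667

  [31] ##### => #  t=0,i=0
  [30] ####. => .  t=0,i=1
  [29] ###.# => #  t=0,i=2
  [28] ###.. => .  t=1,i=8
  [27] ##.## => .  t=0,i=18
  [26] ##.#. => .  t=0,i=3
  [25] ##..# => .  t=4,i=19
  [24] ##... => .  t=1,i=9
  [23] #.### => .  t=0,i=11
  [22] #.##. => #  t=3,i=4
  [21] #.#.# => .  t=0,i=9
  [20] #.#.. => .  t=0,i=4
  [19] #..## => #  t=3,i=21
  [18] #..#. => #  t=0,i=6
  [17] #...# => #  t=1,i=4
  [16] #.... => .  t=1,i=10
  [15] .#### => .  t=0,i=12
  [14] .###. => .  t=1,i=7
  [13] .##.# => .  t=1,i=0
  [12] .##.. => #  t=3,i=5
  [11] .#.## => .  t=0,i=10
  [10] .#.#. => #  t=0,i=8
  [9] .#..# => .  t=0,i=5
  [8] .#... => .  t=1,i=3
  [7] ..### => #  t=1,i=6
  [6] ..##. => .  t=1,i=21
  [5] ..#.# => #  t=0,i=7
  [4] ..#.. => #  t=2,i=19
  [3] ...## => .  t=1,i=5
  [2] ...#. => .  t=2,i=3
  [1] ....# => #  t=1,i=11
  [0] ..... => #  t=2,i=0
  bits 10100000010011100001010010110011 = 2689471667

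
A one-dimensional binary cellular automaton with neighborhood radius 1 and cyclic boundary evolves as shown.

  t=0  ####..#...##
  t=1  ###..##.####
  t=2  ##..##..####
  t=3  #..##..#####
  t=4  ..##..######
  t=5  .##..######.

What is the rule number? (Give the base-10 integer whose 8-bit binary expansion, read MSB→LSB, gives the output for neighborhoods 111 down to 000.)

  ### -> #   bit 7 = 1  t=0,i=0
  ##. -> .   bit 6 = 0  t=0,i=3
  #.# -> .   bit 5 = 0  t=1,i=7
  #.. -> .   bit 4 = 0  t=0,i=4
  .## -> #   bit 3 = 1  t=0,i=10
  .#. -> #   bit 2 = 1  t=0,i=6
  ..# -> #   bit 1 = 1  t=0,i=5
  ... -> #   bit 0 = 1  t=0,i=8
  bits 10001111 = 143

143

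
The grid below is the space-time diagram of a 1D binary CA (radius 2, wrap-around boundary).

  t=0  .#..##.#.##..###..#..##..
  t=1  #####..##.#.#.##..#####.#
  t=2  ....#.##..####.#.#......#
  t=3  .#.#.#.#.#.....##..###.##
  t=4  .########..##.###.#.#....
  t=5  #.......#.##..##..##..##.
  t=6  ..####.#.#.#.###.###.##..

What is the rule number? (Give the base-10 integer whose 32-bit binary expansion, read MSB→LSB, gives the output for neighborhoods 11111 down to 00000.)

279666269

  ##### -> .   bit 31 = 0  t=1,i=1
  ####. -> .   bit 30 = 0  t=1,i=3
  ###.# -> .   bit 29 = 0  t=1,i=22
  ###.. -> #   bit 28 = 1  t=0,i=15
  ##.## -> .   bit 27 = 0  t=1,i=23
  ##.#. -> .   bit 26 = 0  t=0,i=6
  ##..# -> .   bit 25 = 0  t=0,i=11
  ##... -> .   bit 24 = 0  t=0,i=23
  #.### -> #   bit 23 = 1  t=1,i=24
  #.##. -> .   bit 22 = 0  t=0,i=9
  #.#.# -> #   bit 21 = 1  t=0,i=7
  #.#.. -> .   bit 20 = 0  t=2,i=17
  #..## -> #   bit 19 = 1  t=0,i=3
  #..#. -> .   bit 18 = 0  t=0,i=17
  #...# -> #   bit 17 = 1  t=0,i=24
  #.... -> #   bit 16 = 1  t=2,i=1
  .#### -> .   bit 15 = 0  t=1,i=0
  .###. -> #   bit 14 = 1  t=0,i=14
  .##.# -> .   bit 13 = 0  t=0,i=5
  .##.. -> #   bit 12 = 1  t=0,i=10
  .#.## -> #   bit 11 = 1  t=0,i=8
  .#.#. -> #   bit 10 = 1  t=1,i=11
  .#..# -> #   bit 9 = 1  t=0,i=2
  .#... -> .   bit 8 = 0  t=2,i=0
  ..### -> .   bit 7 = 0  t=0,i=13
  ..##. -> #   bit 6 = 1  t=0,i=4
  ..#.# -> .   bit 5 = 0  t=2,i=4
  ..#.. -> #   bit 4 = 1  t=0,i=1
  ...## -> #   bit 3 = 1  t=3,i=14
  ...#. -> #   bit 2 = 1  t=0,i=0
  ....# -> .   bit 1 = 0  t=2,i=2
  ..... -> #   bit 0 = 1  t=2,i=20
  bits 00010000101010110101111001011101 = 279666269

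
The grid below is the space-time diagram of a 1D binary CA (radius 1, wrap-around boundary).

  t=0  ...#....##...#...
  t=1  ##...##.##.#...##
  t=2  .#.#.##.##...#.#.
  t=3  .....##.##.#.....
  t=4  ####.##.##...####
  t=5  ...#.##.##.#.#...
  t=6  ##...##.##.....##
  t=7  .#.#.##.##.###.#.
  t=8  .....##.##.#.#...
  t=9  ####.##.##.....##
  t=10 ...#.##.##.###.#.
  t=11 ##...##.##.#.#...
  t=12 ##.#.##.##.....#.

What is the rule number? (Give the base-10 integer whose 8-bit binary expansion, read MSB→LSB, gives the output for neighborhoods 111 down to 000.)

73

  nb ###: next=.  (t=1,i=0, bit7=0)
  nb ##.: next=#  (t=0,i=9, bit6=1)
  nb #.#: next=.  (t=1,i=7, bit5=0)
  nb #..: next=.  (t=0,i=4, bit4=0)
  nb .##: next=#  (t=0,i=8, bit3=1)
  nb .#.: next=.  (t=0,i=3, bit2=0)
  nb ..#: next=.  (t=0,i=2, bit1=0)
  nb ...: next=#  (t=0,i=0, bit0=1)
  bits 01001001 = 73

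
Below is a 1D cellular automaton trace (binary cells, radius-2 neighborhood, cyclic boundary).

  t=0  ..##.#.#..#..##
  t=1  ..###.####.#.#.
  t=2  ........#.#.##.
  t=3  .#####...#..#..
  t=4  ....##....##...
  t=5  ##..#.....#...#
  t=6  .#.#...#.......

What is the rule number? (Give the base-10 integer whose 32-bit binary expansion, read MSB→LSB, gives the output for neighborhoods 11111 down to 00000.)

1414800961

  #####|.  b31=0 t=3,i=3
  ####.|#  b30=1 t=1,i=8
  ###.#|.  b29=0 t=1,i=4
  ###..|#  b28=1 t=3,i=5
  ##.##|.  b27=0 t=1,i=5
  ##.#.|#  b26=1 t=0,i=4
  ##..#|.  b25=0 t=0,i=0
  ##...|.  b24=0 t=2,i=14
  #.###|.  b23=0 t=1,i=6
  #.##.|#  b22=1 t=2,i=12
  #.#.#|.  b21=0 t=0,i=5
  #.#..|#  b20=1 t=0,i=7
  #..##|.  b19=0 t=0,i=1
  #..#.|#  b18=1 t=0,i=9
  #...#|.  b17=0 t=1,i=0
  #....|.  b16=0 t=2,i=0
  .####|.  b15=0 t=1,i=7
  .###.|.  b14=0 t=1,i=3
  .##.#|#  b13=1 t=0,i=3
  .##..|.  b12=0 t=0,i=14
  .#.##|.  b11=0 t=2,i=11
  .#.#.|#  b10=1 t=0,i=6
  .#..#|#  b9=1 t=0,i=8
  .#...|.  b8=0 t=1,i=14
  ..###|.  b7=0 t=1,i=2
  ..##.|#  b6=1 t=0,i=2
  ..#.#|.  b5=0 t=2,i=8
  ..#..|.  b4=0 t=0,i=10
  ...##|.  b3=0 t=1,i=1
  ...#.|.  b2=0 t=2,i=7
  ....#|.  b1=0 t=2,i=6
  .....|#  b0=1 t=2,i=1
  bits 01010100010101000010011001000001 = 1414800961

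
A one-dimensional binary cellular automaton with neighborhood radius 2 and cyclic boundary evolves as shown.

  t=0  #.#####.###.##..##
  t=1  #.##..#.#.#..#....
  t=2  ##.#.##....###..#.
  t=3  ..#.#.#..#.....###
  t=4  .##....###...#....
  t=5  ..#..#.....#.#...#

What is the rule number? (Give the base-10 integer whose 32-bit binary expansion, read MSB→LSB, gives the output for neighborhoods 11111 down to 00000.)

  [31] ##### => .  t=0,i=4
  [30] ####. => .  t=0,i=5
  [29] ###.# => #  t=0,i=0
  [28] ###.. => .  t=2,i=13
  [27] ##.## => .  t=0,i=1
  [26] ##.#. => #  t=2,i=2
  [25] ##..# => .  t=0,i=14
  [24] ##... => .  t=2,i=7
  [23] #.### => #  t=0,i=2
  [22] #.##. => .  t=0,i=12
  [21] #.#.# => .  t=1,i=8
  [20] #.#.. => .  t=1,i=10
  [19] #..## => .  t=0,i=15
  [18] #..#. => #  t=1,i=5
  [17] #...# => #  t=4,i=11
  [16] #.... => .  t=1,i=15
  [15] .#### => #  t=0,i=3
  [14] .###. => .  t=0,i=9
  [13] .##.# => .  t=2,i=1
  [12] .##.. => #  t=0,i=13
  [11] .#.## => #  t=1,i=1
  [10] .#.#. => .  t=1,i=7
  [9] .#..# => #  t=1,i=11
  [8] .#... => .  t=1,i=14
  [7] ..### => .  t=0,i=16
  [6] ..##. => .  t=4,i=1
  [5] ..#.# => #  t=1,i=0
  [4] ..#.. => #  t=1,i=13
  [3] ...## => .  t=2,i=10
  [2] ...#. => .  t=1,i=17
  [1] ....# => #  t=1,i=16
  [0] ..... => .  t=3,i=12
  bits 00100100100001101001101000110010 = 612801074

612801074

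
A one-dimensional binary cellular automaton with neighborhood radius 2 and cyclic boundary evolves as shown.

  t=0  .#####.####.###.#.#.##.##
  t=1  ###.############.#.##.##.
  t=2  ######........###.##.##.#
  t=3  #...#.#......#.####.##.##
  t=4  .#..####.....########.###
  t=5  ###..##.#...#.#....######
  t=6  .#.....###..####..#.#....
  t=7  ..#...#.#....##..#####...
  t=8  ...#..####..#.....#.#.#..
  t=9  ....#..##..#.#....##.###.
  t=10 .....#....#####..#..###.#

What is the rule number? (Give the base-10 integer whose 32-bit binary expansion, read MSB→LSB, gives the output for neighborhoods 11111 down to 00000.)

  [31] ##### => .  t=0,i=3
  [30] ####. => #  t=0,i=4
  [29] ###.# => #  t=0,i=5
  [28] ###.. => .  t=2,i=5
  [27] ##.## => #  t=0,i=0
  [26] ##.#. => #  t=0,i=15
  [25] ##..# => .  t=5,i=3
  [24] ##... => #  t=2,i=6
  [23] #.### => #  t=0,i=1
  [22] #.##. => #  t=0,i=20
  [21] #.#.# => .  t=0,i=16
  [20] #.#.. => #  t=3,i=6
  [19] #..## => .  t=4,i=3
  [18] #..#. => #  t=6,i=17
  [17] #...# => .  t=3,i=2
  [16] #.... => .  t=2,i=7
  [15] .#### => #  t=0,i=2
  [14] .###. => #  t=0,i=13
  [13] .##.# => .  t=0,i=21
  [12] .##.. => .  t=7,i=14
  [11] .#.## => #  t=0,i=19
  [10] .#.#. => #  t=0,i=17
  [9] .#..# => #  t=4,i=2
  [8] .#... => #  t=3,i=7
  [7] ..### => .  t=2,i=14
  [6] ..##. => .  t=5,i=5
  [5] ..#.# => #  t=3,i=4
  [4] ..#.. => .  t=6,i=1
  [3] ...## => #  t=2,i=13
  [2] ...#. => .  t=3,i=3
  [1] ....# => .  t=2,i=12
  [0] ..... => .  t=2,i=8
  bits 01101101110101001100111100101000 = 1842663208

1842663208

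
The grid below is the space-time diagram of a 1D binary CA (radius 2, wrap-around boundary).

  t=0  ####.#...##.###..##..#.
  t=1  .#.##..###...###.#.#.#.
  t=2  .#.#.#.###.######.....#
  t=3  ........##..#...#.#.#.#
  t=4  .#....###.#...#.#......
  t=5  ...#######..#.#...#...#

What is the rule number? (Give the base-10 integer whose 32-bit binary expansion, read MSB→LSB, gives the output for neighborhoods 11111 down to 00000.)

  nb #####: next=.  (t=2,i=13, bit31=0)
  nb ####.: next=.  (t=0,i=2, bit30=0)
  nb ###.#: next=#  (t=0,i=3, bit29=1)
  nb ###..: next=#  (t=0,i=14, bit28=1)
  nb ##.##: next=.  (t=0,i=11, bit27=0)
  nb ##.#.: next=#  (t=0,i=4, bit26=1)
  nb ##..#: next=#  (t=0,i=15, bit25=1)
  nb ##...: next=.  (t=1,i=10, bit24=0)
  nb #.###: next=.  (t=0,i=0, bit23=0)
  nb #.##.: next=#  (t=1,i=3, bit22=1)
  nb #.#.#: next=.  (t=1,i=17, bit21=0)
  nb #.#..: next=.  (t=0,i=5, bit20=0)
  nb #..##: next=.  (t=0,i=16, bit19=0)
  nb #..#.: next=.  (t=0,i=20, bit18=0)
  nb #...#: next=#  (t=0,i=7, bit17=1)
  nb #....: next=#  (t=2,i=18, bit16=1)
  nb .####: next=#  (t=0,i=1, bit15=1)
  nb .###.: next=#  (t=0,i=13, bit14=1)
  nb .##.#: next=.  (t=0,i=10, bit13=0)
  nb .##..: next=.  (t=0,i=18, bit12=0)
  nb .#.##: next=.  (t=0,i=22, bit11=0)
  nb .#.#.: next=.  (t=1,i=18, bit10=0)
  nb .#..#: next=#  (t=1,i=22, bit9=1)
  nb .#...: next=.  (t=0,i=6, bit8=0)
  nb ..###: next=#  (t=1,i=7, bit7=1)
  nb ..##.: next=#  (t=0,i=9, bit6=1)
  nb ..#.#: next=#  (t=0,i=21, bit5=1)
  nb ..#..: next=.  (t=3,i=12, bit4=0)
  nb ...##: next=#  (t=0,i=8, bit3=1)
  nb ...#.: next=.  (t=2,i=21, bit2=0)
  nb ....#: next=#  (t=2,i=20, bit1=1)
  nb .....: next=.  (t=2,i=19, bit0=0)
  bits 00110110010000111100001011101010 = 910410474

910410474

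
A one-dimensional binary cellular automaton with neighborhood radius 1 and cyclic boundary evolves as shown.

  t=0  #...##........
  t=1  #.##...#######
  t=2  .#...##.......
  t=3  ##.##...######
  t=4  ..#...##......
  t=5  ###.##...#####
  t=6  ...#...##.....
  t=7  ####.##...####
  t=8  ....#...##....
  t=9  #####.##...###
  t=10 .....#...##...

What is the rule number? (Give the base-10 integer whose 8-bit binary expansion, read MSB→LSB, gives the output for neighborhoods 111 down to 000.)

39

  nb ###: next=.  (t=1,i=8, bit7=0)
  nb ##.: next=.  (t=0,i=5, bit6=0)
  nb #.#: next=#  (t=1,i=1, bit5=1)
  nb #..: next=.  (t=0,i=1, bit4=0)
  nb .##: next=.  (t=0,i=4, bit3=0)
  nb .#.: next=#  (t=0,i=0, bit2=1)
  nb ..#: next=#  (t=0,i=3, bit1=1)
  nb ...: next=#  (t=0,i=2, bit0=1)
  bits 00100111 = 39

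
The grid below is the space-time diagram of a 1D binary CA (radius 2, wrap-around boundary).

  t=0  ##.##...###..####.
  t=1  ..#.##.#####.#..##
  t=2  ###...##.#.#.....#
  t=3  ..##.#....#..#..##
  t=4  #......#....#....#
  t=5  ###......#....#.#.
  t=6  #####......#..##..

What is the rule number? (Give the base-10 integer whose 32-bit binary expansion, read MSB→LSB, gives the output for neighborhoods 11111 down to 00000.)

  #####|#  b31=1 t=1,i=9
  ####.|.  b30=0 t=0,i=15
  ###.#|#  b29=1 t=0,i=16
  ###..|#  b28=1 t=0,i=10
  ##.##|#  b27=1 t=0,i=2
  ##.#.|.  b26=0 t=1,i=12
  ##..#|#  b25=1 t=0,i=11
  ##...|#  b24=1 t=0,i=5
  #.###|#  b23=1 t=1,i=7
  #.##.|.  b22=0 t=0,i=0
  #.#.#|.  b21=0 t=2,i=9
  #.#..|.  b20=0 t=1,i=13
  #..##|.  b19=0 t=0,i=12
  #..#.|#  b18=1 t=1,i=1
  #...#|.  b17=0 t=0,i=6
  #....|#  b16=1 t=2,i=13
  .####|.  b15=0 t=0,i=14
  .###.|#  b14=1 t=0,i=9
  .##.#|.  b13=0 t=0,i=1
  .##..|#  b12=1 t=0,i=4
  .#.##|.  b11=0 t=1,i=3
  .#.#.|#  b10=1 t=2,i=10
  .#..#|.  b9=0 t=1,i=14
  .#...|.  b8=0 t=2,i=12
  ..###|#  b7=1 t=0,i=8
  ..##.|.  b6=0 t=1,i=16
  ..#.#|#  b5=1 t=1,i=2
  ..#..|.  b4=0 t=3,i=10
  ...##|#  b3=1 t=0,i=7
  ...#.|.  b2=0 t=3,i=9
  ....#|.  b1=0 t=2,i=15
  .....|.  b0=0 t=2,i=14
  bits 10111011100001010101010010101000 = 3146077352

3146077352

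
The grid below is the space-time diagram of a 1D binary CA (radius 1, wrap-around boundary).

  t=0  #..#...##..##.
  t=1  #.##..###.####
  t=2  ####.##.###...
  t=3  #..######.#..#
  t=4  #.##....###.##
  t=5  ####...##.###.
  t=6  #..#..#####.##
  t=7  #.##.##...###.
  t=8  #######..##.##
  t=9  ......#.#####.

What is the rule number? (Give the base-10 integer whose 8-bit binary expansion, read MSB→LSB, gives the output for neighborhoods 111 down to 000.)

  [7] ### => .  t=1,i=7
  [6] ##. => #  t=0,i=8
  [5] #.# => #  t=0,i=13
  [4] #.. => .  t=0,i=1
  [3] .## => #  t=0,i=7
  [2] .#. => #  t=0,i=0
  [1] ..# => #  t=0,i=2
  [0] ... => .  t=0,i=5
  bits 01101110 = 110

110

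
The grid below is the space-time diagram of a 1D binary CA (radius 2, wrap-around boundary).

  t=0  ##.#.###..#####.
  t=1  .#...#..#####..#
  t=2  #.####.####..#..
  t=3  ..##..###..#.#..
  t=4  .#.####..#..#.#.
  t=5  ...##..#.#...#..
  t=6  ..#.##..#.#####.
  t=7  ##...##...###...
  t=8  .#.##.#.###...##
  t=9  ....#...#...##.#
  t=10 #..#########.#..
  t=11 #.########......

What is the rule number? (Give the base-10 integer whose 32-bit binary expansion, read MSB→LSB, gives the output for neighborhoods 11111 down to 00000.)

2324346268

  nb #####: next=#  (t=0,i=12, bit31=1)
  nb ####.: next=.  (t=0,i=13, bit30=0)
  nb ###.#: next=.  (t=0,i=14, bit29=0)
  nb ###..: next=.  (t=0,i=7, bit28=0)
  nb ##.##: next=#  (t=0,i=15, bit27=1)
  nb ##.#.: next=.  (t=0,i=2, bit26=0)
  nb ##..#: next=#  (t=0,i=8, bit25=1)
  nb ##...: next=.  (t=6,i=15, bit24=0)
  nb #.###: next=#  (t=0,i=5, bit23=1)
  nb #.##.: next=.  (t=0,i=0, bit22=0)
  nb #.#.#: next=.  (t=0,i=3, bit21=0)
  nb #.#..: next=.  (t=1,i=1, bit20=0)
  nb #..##: next=#  (t=0,i=9, bit19=1)
  nb #..#.: next=.  (t=1,i=14, bit18=0)
  nb #...#: next=#  (t=1,i=3, bit17=1)
  nb #....: next=.  (t=3,i=15, bit16=0)
  nb .####: next=#  (t=0,i=11, bit15=1)
  nb .###.: next=.  (t=0,i=6, bit14=0)
  nb .##.#: next=#  (t=0,i=1, bit13=1)
  nb .##..: next=#  (t=3,i=3, bit12=1)
  nb .#.##: next=.  (t=0,i=4, bit11=0)
  nb .#.#.: next=#  (t=1,i=0, bit10=1)
  nb .#..#: next=.  (t=1,i=6, bit9=0)
  nb .#...: next=#  (t=1,i=2, bit8=1)
  nb ..###: next=#  (t=0,i=10, bit7=1)
  nb ..##.: next=.  (t=3,i=2, bit6=0)
  nb ..#.#: next=.  (t=1,i=15, bit5=0)
  nb ..#..: next=#  (t=1,i=5, bit4=1)
  nb ...##: next=#  (t=3,i=1, bit3=1)
  nb ...#.: next=#  (t=1,i=4, bit2=1)
  nb ....#: next=.  (t=3,i=0, bit1=0)
  nb .....: next=.  (t=5,i=0, bit0=0)
  bits 10001010100010101011010110011100 = 2324346268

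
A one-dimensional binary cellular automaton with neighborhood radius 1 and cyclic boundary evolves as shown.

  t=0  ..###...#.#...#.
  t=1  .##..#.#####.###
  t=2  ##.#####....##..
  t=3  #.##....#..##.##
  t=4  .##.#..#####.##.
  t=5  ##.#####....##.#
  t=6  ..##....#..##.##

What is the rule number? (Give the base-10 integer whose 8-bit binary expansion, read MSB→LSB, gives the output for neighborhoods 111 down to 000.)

62

  [7] ### => .  t=0,i=3
  [6] ##. => .  t=0,i=4
  [5] #.# => #  t=0,i=9
  [4] #.. => #  t=0,i=5
  [3] .## => #  t=0,i=2
  [2] .#. => #  t=0,i=8
  [1] ..# => #  t=0,i=1
  [0] ... => .  t=0,i=0
  bits 00111110 = 62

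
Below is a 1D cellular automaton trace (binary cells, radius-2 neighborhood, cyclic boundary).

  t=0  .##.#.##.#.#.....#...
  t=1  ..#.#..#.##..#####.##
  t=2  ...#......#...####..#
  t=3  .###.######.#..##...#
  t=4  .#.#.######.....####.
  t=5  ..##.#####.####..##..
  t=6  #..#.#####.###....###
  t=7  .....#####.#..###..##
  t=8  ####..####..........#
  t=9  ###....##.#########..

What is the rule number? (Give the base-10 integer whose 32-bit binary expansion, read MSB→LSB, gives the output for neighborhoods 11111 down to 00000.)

  #####|#  b31=1 t=1,i=15
  ####.|#  b30=1 t=1,i=16
  ###.#|#  b29=1 t=1,i=17
  ###..|.  b28=0 t=2,i=17
  ##.##|.  b27=0 t=1,i=18
  ##.#.|.  b26=0 t=0,i=3
  ##..#|.  b25=0 t=1,i=0
  ##...|#  b24=1 t=3,i=17
  #.###|#  b23=1 t=3,i=1
  #.##.|.  b22=0 t=0,i=6
  #.#.#|#  b21=1 t=0,i=4
  #.#..|.  b20=0 t=0,i=11
  #..##|.  b19=0 t=1,i=12
  #..#.|.  b18=0 t=1,i=1
  #...#|#  b17=1 t=2,i=1
  #....|#  b16=1 t=0,i=13
  .####|#  b15=1 t=1,i=14
  .###.|.  b14=0 t=3,i=2
  .##.#|#  b13=1 t=0,i=2
  .##..|#  b12=1 t=1,i=10
  .#.##|.  b11=0 t=0,i=5
  .#.#.|#  b10=1 t=0,i=10
  .#..#|.  b9=0 t=1,i=5
  .#...|.  b8=0 t=0,i=12
  ..###|.  b7=0 t=1,i=13
  ..##.|.  b6=0 t=0,i=1
  ..#.#|.  b5=0 t=1,i=2
  ..#..|#  b4=1 t=0,i=17
  ...##|.  b3=0 t=0,i=0
  ...#.|#  b2=1 t=0,i=16
  ....#|#  b1=1 t=0,i=15
  .....|#  b0=1 t=0,i=14
  bits 11100001101000111011010000010111 = 3785602071

3785602071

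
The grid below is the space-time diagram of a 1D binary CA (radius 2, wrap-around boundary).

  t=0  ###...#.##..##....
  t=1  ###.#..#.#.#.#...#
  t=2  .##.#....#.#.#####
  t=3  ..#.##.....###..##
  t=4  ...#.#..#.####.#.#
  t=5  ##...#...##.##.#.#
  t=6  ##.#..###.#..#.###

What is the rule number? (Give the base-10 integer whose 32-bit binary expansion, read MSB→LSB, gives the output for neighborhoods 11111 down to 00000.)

  #####|.  b31=0 t=2,i=15
  ####.|#  b30=1 t=1,i=1
  ###.#|#  b29=1 t=1,i=2
  ###..|#  b28=1 t=0,i=2
  ##.##|.  b27=0 t=2,i=0
  ##.#.|.  b26=0 t=1,i=3
  ##..#|.  b25=0 t=0,i=10
  ##...|.  b24=0 t=0,i=3
  #.###|#  b23=1 t=2,i=13
  #.##.|.  b22=0 t=0,i=8
  #.#.#|#  b21=1 t=1,i=9
  #.#..|#  b20=1 t=1,i=4
  #..##|#  b19=1 t=0,i=11
  #..#.|.  b18=0 t=1,i=6
  #...#|#  b17=1 t=0,i=4
  #....|.  b16=0 t=0,i=15
  .####|.  b15=0 t=1,i=0
  .###.|#  b14=1 t=0,i=1
  .##.#|#  b13=1 t=2,i=2
  .##..|#  b12=1 t=0,i=9
  .#.##|#  b11=1 t=0,i=7
  .#.#.|.  b10=0 t=1,i=8
  .#..#|.  b9=0 t=1,i=5
  .#...|#  b8=1 t=1,i=14
  ..###|#  b7=1 t=0,i=0
  ..##.|.  b6=0 t=0,i=12
  ..#.#|.  b5=0 t=0,i=6
  ..#..|.  b4=0 t=5,i=5
  ...##|#  b3=1 t=0,i=17
  ...#.|.  b2=0 t=0,i=5
  ....#|.  b1=0 t=0,i=16
  .....|#  b0=1 t=3,i=8
  bits 01110000101110100111100110001001 = 1891269001

1891269001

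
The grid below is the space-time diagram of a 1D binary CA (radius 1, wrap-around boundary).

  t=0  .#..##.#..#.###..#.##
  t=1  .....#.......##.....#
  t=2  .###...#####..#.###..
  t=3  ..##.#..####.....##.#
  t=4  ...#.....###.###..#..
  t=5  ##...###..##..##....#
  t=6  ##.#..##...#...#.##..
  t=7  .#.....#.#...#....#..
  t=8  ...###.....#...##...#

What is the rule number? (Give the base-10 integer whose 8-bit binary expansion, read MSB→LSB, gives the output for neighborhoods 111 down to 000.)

193

  ### -> #   bit 7 = 1  t=0,i=13
  ##. -> #   bit 6 = 1  t=0,i=5
  #.# -> .   bit 5 = 0  t=0,i=0
  #.. -> .   bit 4 = 0  t=0,i=2
  .## -> .   bit 3 = 0  t=0,i=4
  .#. -> .   bit 2 = 0  t=0,i=1
  ..# -> .   bit 1 = 0  t=0,i=3
  ... -> #   bit 0 = 1  t=1,i=1
  bits 11000001 = 193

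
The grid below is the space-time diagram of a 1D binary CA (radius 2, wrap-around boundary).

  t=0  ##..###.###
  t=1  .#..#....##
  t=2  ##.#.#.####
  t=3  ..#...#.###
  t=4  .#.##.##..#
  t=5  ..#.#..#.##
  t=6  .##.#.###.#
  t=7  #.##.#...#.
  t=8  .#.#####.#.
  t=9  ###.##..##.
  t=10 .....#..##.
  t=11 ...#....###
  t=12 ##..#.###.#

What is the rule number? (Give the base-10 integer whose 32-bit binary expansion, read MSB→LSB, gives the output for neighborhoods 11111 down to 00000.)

2501294570

  ##### -> #   bit 31 = 1  t=0,i=10
  ####. -> .   bit 30 = 0  t=0,i=0
  ###.# -> .   bit 29 = 0  t=0,i=6
  ###.. -> #   bit 28 = 1  t=0,i=1
  ##.## -> .   bit 27 = 0  t=0,i=7
  ##.#. -> #   bit 26 = 1  t=1,i=0
  ##..# -> .   bit 25 = 0  t=0,i=2
  ##... -> #   bit 24 = 1  t=10,i=10
  #.### -> .   bit 23 = 0  t=0,i=8
  #.##. -> .   bit 22 = 0  t=4,i=3
  #.#.# -> .   bit 21 = 0  t=2,i=3
  #.#.. -> #   bit 20 = 1  t=1,i=1
  #..## -> .   bit 19 = 0  t=0,i=3
  #..#. -> #   bit 18 = 1  t=1,i=3
  #...# -> #   bit 17 = 1  t=3,i=4
  #.... -> .   bit 16 = 0  t=1,i=6
  .#### -> #   bit 15 = 1  t=0,i=9
  .###. -> .   bit 14 = 0  t=0,i=5
  .##.# -> #   bit 13 = 1  t=1,i=10
  .##.. -> #   bit 12 = 1  t=4,i=7
  .#.## -> #   bit 11 = 1  t=2,i=6
  .#.#. -> .   bit 10 = 0  t=2,i=4
  .#..# -> .   bit 9 = 0  t=1,i=2
  .#... -> #   bit 8 = 1  t=1,i=5
  ..### -> #   bit 7 = 1  t=0,i=4
  ..##. -> #   bit 6 = 1  t=1,i=9
  ..#.# -> #   bit 5 = 1  t=3,i=6
  ..#.. -> .   bit 4 = 0  t=1,i=4
  ...## -> #   bit 3 = 1  t=1,i=8
  ...#. -> .   bit 2 = 0  t=3,i=5
  ....# -> #   bit 1 = 1  t=1,i=7
  ..... -> .   bit 0 = 0  t=10,i=1
  bits 10010101000101101011100111101010 = 2501294570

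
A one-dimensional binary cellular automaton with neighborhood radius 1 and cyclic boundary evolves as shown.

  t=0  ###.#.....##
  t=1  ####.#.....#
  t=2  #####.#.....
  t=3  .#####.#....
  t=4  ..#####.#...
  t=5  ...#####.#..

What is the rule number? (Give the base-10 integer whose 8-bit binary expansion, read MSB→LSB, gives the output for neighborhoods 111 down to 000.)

240

  ###|#  b7=1 t=0,i=0
  ##.|#  b6=1 t=0,i=2
  #.#|#  b5=1 t=0,i=3
  #..|#  b4=1 t=0,i=5
  .##|.  b3=0 t=0,i=10
  .#.|.  b2=0 t=0,i=4
  ..#|.  b1=0 t=0,i=9
  ...|.  b0=0 t=0,i=6
  bits 11110000 = 240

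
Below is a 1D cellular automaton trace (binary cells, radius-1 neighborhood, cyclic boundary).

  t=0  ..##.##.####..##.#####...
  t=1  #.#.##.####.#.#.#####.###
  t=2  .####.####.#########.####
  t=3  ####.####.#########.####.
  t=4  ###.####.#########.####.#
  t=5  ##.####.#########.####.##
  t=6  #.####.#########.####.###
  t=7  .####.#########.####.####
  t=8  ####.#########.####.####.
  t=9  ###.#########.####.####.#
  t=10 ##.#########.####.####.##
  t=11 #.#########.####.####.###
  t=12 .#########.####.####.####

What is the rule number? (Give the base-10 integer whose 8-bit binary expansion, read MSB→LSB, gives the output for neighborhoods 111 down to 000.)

  nb ###: next=#  (t=0,i=9, bit7=1)
  nb ##.: next=.  (t=0,i=3, bit6=0)
  nb #.#: next=#  (t=0,i=4, bit5=1)
  nb #..: next=#  (t=0,i=12, bit4=1)
  nb .##: next=#  (t=0,i=2, bit3=1)
  nb .#.: next=#  (t=1,i=2, bit2=1)
  nb ..#: next=.  (t=0,i=1, bit1=0)
  nb ...: next=#  (t=0,i=0, bit0=1)
  bits 10111101 = 189

189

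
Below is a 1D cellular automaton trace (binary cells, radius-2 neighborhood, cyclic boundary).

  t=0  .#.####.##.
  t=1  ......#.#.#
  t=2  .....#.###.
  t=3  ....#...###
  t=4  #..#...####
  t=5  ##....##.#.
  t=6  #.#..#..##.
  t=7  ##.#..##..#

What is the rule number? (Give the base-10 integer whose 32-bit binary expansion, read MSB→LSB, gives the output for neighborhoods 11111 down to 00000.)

  [31] ##### => #  t=4,i=9
  [30] ####. => .  t=0,i=5
  [29] ###.# => #  t=0,i=6
  [28] ###.. => #  t=2,i=9
  [27] ##.## => .  t=0,i=7
  [26] ##.#. => #  t=5,i=8
  [25] ##..# => #  t=0,i=10
  [24] ##... => #  t=2,i=10
  [23] #.### => .  t=0,i=3
  [22] #.##. => #  t=0,i=8
  [21] #.#.# => #  t=1,i=8
  [20] #.#.. => .  t=1,i=10
  [19] #..## => #  t=6,i=7
  [18] #..#. => .  t=0,i=0
  [17] #...# => .  t=3,i=6
  [16] #.... => .  t=1,i=1
  [15] .#### => .  t=0,i=4
  [14] .###. => #  t=2,i=8
  [13] .##.# => .  t=5,i=7
  [12] .##.. => .  t=0,i=9
  [11] .#.## => .  t=0,i=2
  [10] .#.#. => #  t=1,i=7
  [9] .#..# => #  t=6,i=3
  [8] .#... => .  t=1,i=0
  [7] ..### => #  t=3,i=8
  [6] ..##. => .  t=5,i=6
  [5] ..#.# => .  t=0,i=1
  [4] ..#.. => .  t=3,i=4
  [3] ...## => #  t=3,i=7
  [2] ...#. => #  t=1,i=5
  [1] ....# => .  t=1,i=4
  [0] ..... => .  t=1,i=2
  bits 10110111011010000100011010001100 = 3077064332

3077064332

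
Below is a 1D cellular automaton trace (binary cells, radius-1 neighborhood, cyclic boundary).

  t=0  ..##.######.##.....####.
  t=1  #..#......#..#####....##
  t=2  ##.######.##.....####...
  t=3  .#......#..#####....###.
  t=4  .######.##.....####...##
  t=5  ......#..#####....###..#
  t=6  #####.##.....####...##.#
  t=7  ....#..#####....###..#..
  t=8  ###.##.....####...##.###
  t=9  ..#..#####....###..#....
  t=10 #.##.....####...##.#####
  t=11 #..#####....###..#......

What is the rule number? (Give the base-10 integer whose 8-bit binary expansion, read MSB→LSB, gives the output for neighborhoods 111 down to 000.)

  ### -> .   bit 7 = 0  t=0,i=6
  ##. -> #   bit 6 = 1  t=0,i=3
  #.# -> .   bit 5 = 0  t=0,i=4
  #.. -> #   bit 4 = 1  t=0,i=14
  .## -> .   bit 3 = 0  t=0,i=2
  .#. -> #   bit 2 = 1  t=1,i=3
  ..# -> .   bit 1 = 0  t=0,i=1
  ... -> #   bit 0 = 1  t=0,i=0
  bits 01010101 = 85

85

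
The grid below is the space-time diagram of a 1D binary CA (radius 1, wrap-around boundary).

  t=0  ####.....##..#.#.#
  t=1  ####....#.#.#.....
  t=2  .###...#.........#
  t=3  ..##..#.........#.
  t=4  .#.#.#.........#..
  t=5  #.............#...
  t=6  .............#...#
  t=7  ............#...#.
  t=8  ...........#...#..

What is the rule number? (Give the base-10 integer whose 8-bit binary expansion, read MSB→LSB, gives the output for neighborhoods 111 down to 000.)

  ###|#  b7=1 t=0,i=0
  ##.|#  b6=1 t=0,i=3
  #.#|.  b5=0 t=0,i=14
  #..|.  b4=0 t=0,i=4
  .##|.  b3=0 t=0,i=9
  .#.|.  b2=0 t=0,i=13
  ..#|#  b1=1 t=0,i=8
  ...|.  b0=0 t=0,i=5
  bits 11000010 = 194

194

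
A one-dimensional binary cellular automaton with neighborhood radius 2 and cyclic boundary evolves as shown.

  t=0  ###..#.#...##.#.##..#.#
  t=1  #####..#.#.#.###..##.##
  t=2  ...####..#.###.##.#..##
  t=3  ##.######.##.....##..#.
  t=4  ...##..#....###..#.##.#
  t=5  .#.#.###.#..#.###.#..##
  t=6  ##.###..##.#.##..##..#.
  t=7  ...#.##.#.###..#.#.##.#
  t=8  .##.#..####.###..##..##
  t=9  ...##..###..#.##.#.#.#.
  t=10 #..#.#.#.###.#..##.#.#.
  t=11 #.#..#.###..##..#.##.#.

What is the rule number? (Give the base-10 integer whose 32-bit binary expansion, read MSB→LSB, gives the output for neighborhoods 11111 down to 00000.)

1471645909

  #####|.  b31=0 t=1,i=0
  ####.|#  b30=1 t=0,i=1
  ###.#|.  b29=0 t=2,i=13
  ###..|#  b28=1 t=0,i=2
  ##.##|.  b27=0 t=1,i=20
  ##.#.|#  b26=1 t=0,i=13
  ##..#|#  b25=1 t=0,i=3
  ##...|#  b24=1 t=2,i=0
  #.###|#  b23=1 t=0,i=22
  #.##.|.  b22=0 t=0,i=16
  #.#.#|#  b21=1 t=0,i=14
  #.#..|#  b20=1 t=0,i=7
  #..##|.  b19=0 t=1,i=17
  #..#.|#  b18=1 t=0,i=4
  #...#|#  b17=1 t=0,i=9
  #....|#  b16=1 t=3,i=13
  .####|#  b15=1 t=0,i=0
  .###.|.  b14=0 t=1,i=14
  .##.#|.  b13=0 t=0,i=12
  .##..|.  b12=0 t=0,i=17
  .#.##|#  b11=1 t=0,i=15
  .#.#.|.  b10=0 t=0,i=6
  .#..#|.  b9=0 t=2,i=19
  .#...|.  b8=0 t=0,i=8
  ..###|#  b7=1 t=2,i=3
  ..##.|#  b6=1 t=0,i=11
  ..#.#|.  b5=0 t=0,i=5
  ..#..|#  b4=1 t=4,i=7
  ...##|.  b3=0 t=0,i=10
  ...#.|#  b2=1 t=7,i=2
  ....#|.  b1=0 t=3,i=15
  .....|#  b0=1 t=3,i=14
  bits 01010111101101111000100011010101 = 1471645909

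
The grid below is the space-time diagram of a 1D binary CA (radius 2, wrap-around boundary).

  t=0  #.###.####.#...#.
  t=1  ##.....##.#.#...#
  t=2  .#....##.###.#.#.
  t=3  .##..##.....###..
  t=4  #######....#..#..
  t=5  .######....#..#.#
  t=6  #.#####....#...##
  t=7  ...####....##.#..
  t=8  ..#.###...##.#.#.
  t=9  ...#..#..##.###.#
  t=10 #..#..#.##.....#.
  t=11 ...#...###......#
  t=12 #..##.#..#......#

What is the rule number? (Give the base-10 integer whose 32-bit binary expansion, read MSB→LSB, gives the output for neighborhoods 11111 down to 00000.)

  nb #####: next=#  (t=4,i=2, bit31=1)
  nb ####.: next=#  (t=0,i=8, bit30=1)
  nb ###.#: next=.  (t=0,i=4, bit29=0)
  nb ###..: next=#  (t=1,i=1, bit28=1)
  nb ##.##: next=.  (t=0,i=5, bit27=0)
  nb ##.#.: next=#  (t=0,i=10, bit26=1)
  nb ##..#: next=#  (t=3,i=3, bit25=1)
  nb ##...: next=.  (t=1,i=2, bit24=0)
  nb #.###: next=.  (t=0,i=2, bit23=0)
  nb #.##.: next=#  (t=10,i=8, bit22=1)
  nb #.#.#: next=#  (t=0,i=0, bit21=1)
  nb #.#..: next=.  (t=0,i=11, bit20=0)
  nb #..##: next=#  (t=3,i=4, bit19=1)
  nb #..#.: next=.  (t=2,i=0, bit18=0)
  nb #...#: next=.  (t=0,i=13, bit17=0)
  nb #....: next=.  (t=1,i=3, bit16=0)
  nb .####: next=#  (t=0,i=7, bit15=1)
  nb .###.: next=.  (t=0,i=3, bit14=0)
  nb .##.#: next=.  (t=1,i=8, bit13=0)
  nb .##..: next=#  (t=3,i=2, bit12=1)
  nb .#.##: next=#  (t=0,i=1, bit11=1)
  nb .#.#.: next=#  (t=0,i=16, bit10=1)
  nb .#..#: next=.  (t=2,i=16, bit9=0)
  nb .#...: next=#  (t=0,i=12, bit8=1)
  nb ..###: next=.  (t=1,i=16, bit7=0)
  nb ..##.: next=#  (t=1,i=7, bit6=1)
  nb ..#.#: next=.  (t=0,i=15, bit5=0)
  nb ..#..: next=#  (t=2,i=1, bit4=1)
  nb ...##: next=#  (t=1,i=6, bit3=1)
  nb ...#.: next=.  (t=0,i=14, bit2=0)
  nb ....#: next=.  (t=1,i=5, bit1=0)
  nb .....: next=.  (t=1,i=4, bit0=0)
  bits 11010110011010001001110101011000 = 3597180248

3597180248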